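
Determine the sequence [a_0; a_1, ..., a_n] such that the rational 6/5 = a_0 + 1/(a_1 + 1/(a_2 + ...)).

[1; 5]

Run the Euclidean algorithm on 6 and 5; the successive quotients are the partial quotients a_0, a_1, ... (each step inverts the fractional part left over by the previous one):
  6 = 1*5 + 1, so a_0 = 1.
  5 = 5*1 + 0, so a_1 = 5.
The remainder reaches 0 after 2 divisions, so the expansion has 2 partial quotients, read off in order.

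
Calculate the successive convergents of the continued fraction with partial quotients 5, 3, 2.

Using the convergent recurrence p_i = a_i*p_{i-1} + p_{i-2}, q_i = a_i*q_{i-1} + q_{i-2} with p_{-2}=0, p_{-1}=1, q_{-2}=1, q_{-1}=0:
  i=0: a_0=5, p_0 = 5*1 + 0 = 5, q_0 = 5*0 + 1 = 1.
  i=1: a_1=3, p_1 = 3*5 + 1 = 16, q_1 = 3*1 + 0 = 3.
  i=2: a_2=2, p_2 = 2*16 + 5 = 37, q_2 = 2*3 + 1 = 7.

5/1, 16/3, 37/7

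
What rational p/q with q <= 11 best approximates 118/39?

Expand x = 118/39 as a continued fraction with the Euclidean algorithm:
  118 = 3*39 + 1, so a_0 = 3.
  39 = 39*1 + 0, so a_1 = 39.
so x = [3; 39].
Convergents (p_i = a_i*p_{i-1} + p_{i-2}, q_i = a_i*q_{i-1} + q_{i-2} with p_{-2}=0, p_{-1}=1, q_{-2}=1, q_{-1}=0), until the denominator exceeds 11:
  i=0: a_0=3, p_0 = 3*1 + 0 = 3, q_0 = 3*0 + 1 = 1.
  i=1: a_1=39, p_1 = 39*3 + 1 = 118, q_1 = 39*1 + 0 = 39.
q_1 = 39 > 11, so the last convergent with denominator <= 11 is p_0/q_0 = 3/1.
The closest fraction with denominator <= 11 is either p_0/q_0 or the intermediate fraction (k*p_0 + p_{-1})/(k*q_0 + q_{-1}) with the largest k >= 1 whose denominator stays <= 11; these approach x as k grows, and every other convergent or intermediate fraction in range is farther away.
Largest k: floor((11 - q_{-1})/q_0) = floor((11 - 0)/1) = 11 (using the seeds p_{-1} = 1, q_{-1} = 0).
That gives (11*3 + 1)/(11*1 + 0) = 34/11.
Compare the errors: |x - 3/1| = |118*1 - 3*39|/(39*1) = 1/39, and |x - 34/11| = |118*11 - 34*39|/(39*11) = 28/429.
Cross-multiplying, 1*429 = 429 < 1092 = 28*39, so 1/39 is smaller: the convergent 3/1 is closer to x than 34/11.

3/1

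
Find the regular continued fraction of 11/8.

[1; 2, 1, 2]

Run the Euclidean algorithm on 11 and 8; the successive quotients are the partial quotients a_0, a_1, ... (each step inverts the fractional part left over by the previous one):
  11 = 1*8 + 3, so a_0 = 1.
  8 = 2*3 + 2, so a_1 = 2.
  3 = 1*2 + 1, so a_2 = 1.
  2 = 2*1 + 0, so a_3 = 2.
The remainder reaches 0 after 4 divisions, so the expansion has 4 partial quotients, read off in order.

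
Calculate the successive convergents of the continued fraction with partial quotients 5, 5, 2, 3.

5/1, 26/5, 57/11, 197/38

Using the convergent recurrence p_i = a_i*p_{i-1} + p_{i-2}, q_i = a_i*q_{i-1} + q_{i-2} with p_{-2}=0, p_{-1}=1, q_{-2}=1, q_{-1}=0:
  i=0: a_0=5, p_0 = 5*1 + 0 = 5, q_0 = 5*0 + 1 = 1.
  i=1: a_1=5, p_1 = 5*5 + 1 = 26, q_1 = 5*1 + 0 = 5.
  i=2: a_2=2, p_2 = 2*26 + 5 = 57, q_2 = 2*5 + 1 = 11.
  i=3: a_3=3, p_3 = 3*57 + 26 = 197, q_3 = 3*11 + 5 = 38.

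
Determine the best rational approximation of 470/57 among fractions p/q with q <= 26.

Expand x = 470/57 as a continued fraction with the Euclidean algorithm:
  470 = 8*57 + 14, so a_0 = 8.
  57 = 4*14 + 1, so a_1 = 4.
  14 = 14*1 + 0, so a_2 = 14.
so x = [8; 4, 14].
Convergents (p_i = a_i*p_{i-1} + p_{i-2}, q_i = a_i*q_{i-1} + q_{i-2} with p_{-2}=0, p_{-1}=1, q_{-2}=1, q_{-1}=0), until the denominator exceeds 26:
  i=0: a_0=8, p_0 = 8*1 + 0 = 8, q_0 = 8*0 + 1 = 1.
  i=1: a_1=4, p_1 = 4*8 + 1 = 33, q_1 = 4*1 + 0 = 4.
  i=2: a_2=14, p_2 = 14*33 + 8 = 470, q_2 = 14*4 + 1 = 57.
q_2 = 57 > 26, so the last convergent with denominator <= 26 is p_1/q_1 = 33/4.
The closest fraction with denominator <= 26 is either p_1/q_1 or the intermediate fraction (k*p_1 + p_0)/(k*q_1 + q_0) with the largest k >= 1 whose denominator stays <= 26; these approach x as k grows, and every other convergent or intermediate fraction in range is farther away.
Largest k: floor((26 - q_0)/q_1) = floor((26 - 1)/4) = 6.
That gives (6*33 + 8)/(6*4 + 1) = 206/25.
Compare the errors: |x - 33/4| = |470*4 - 33*57|/(57*4) = 1/228, and |x - 206/25| = |470*25 - 206*57|/(57*25) = 8/1425.
Cross-multiplying, 1*1425 = 1425 < 1824 = 8*228, so 1/228 is smaller: the convergent 33/4 is closer to x than 206/25.

33/4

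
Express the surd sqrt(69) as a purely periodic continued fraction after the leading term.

[8; (3, 3, 1, 4, 1, 3, 3, 16)]

Write x_i = (sqrt(69) + m_i)/d_i with (m_0, d_0) = (0, 1). a_0 = floor(sqrt(69)) = 8, since 8^2 = 64 <= 69 < 81 = 9^2.
Iterate m_{i+1} = d_i*a_i - m_i, d_{i+1} = (69 - m_{i+1}^2)/d_i, a_{i+1} = floor((a_0 + m_{i+1})/d_{i+1}):
  m_1 = 1*8 - 0 = 8, d_1 = (69 - 8^2)/1 = 5/1 = 5, a_1 = floor((8 + 8)/5) = 3.
  m_2 = 5*3 - 8 = 7, d_2 = (69 - 7^2)/5 = 20/5 = 4, a_2 = floor((8 + 7)/4) = 3.
  m_3 = 4*3 - 7 = 5, d_3 = (69 - 5^2)/4 = 44/4 = 11, a_3 = floor((8 + 5)/11) = 1.
  m_4 = 11*1 - 5 = 6, d_4 = (69 - 6^2)/11 = 33/11 = 3, a_4 = floor((8 + 6)/3) = 4.
  m_5 = 3*4 - 6 = 6, d_5 = (69 - 6^2)/3 = 33/3 = 11, a_5 = floor((8 + 6)/11) = 1.
  m_6 = 11*1 - 6 = 5, d_6 = (69 - 5^2)/11 = 44/11 = 4, a_6 = floor((8 + 5)/4) = 3.
  m_7 = 4*3 - 5 = 7, d_7 = (69 - 7^2)/4 = 20/4 = 5, a_7 = floor((8 + 7)/5) = 3.
  m_8 = 5*3 - 7 = 8, d_8 = (69 - 8^2)/5 = 5/5 = 1, a_8 = floor((8 + 8)/1) = 16.
  m_9 = 1*16 - 8 = 8, d_9 = (69 - 8^2)/1 = 5/1 = 5: (m_9, d_9) = (m_1, d_1) = (8, 5), so from here the quotients repeat a_1, ..., a_8; the period length is 8.
Hence the expansion of sqrt(69) is a_0 = 8 followed by the repeating block 3, 3, 1, 4, 1, 3, 3, 16 (period 8).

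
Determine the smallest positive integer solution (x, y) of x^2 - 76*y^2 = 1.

(x, y) = (57799, 6630)

First expand sqrt(76) as a continued fraction. With x_i = (sqrt(76) + m_i)/d_i and (m_0, d_0) = (0, 1): a_0 = floor(sqrt(76)) = 8, since 8^2 = 64 <= 76 < 81 = 9^2.
Iterate m_{i+1} = d_i*a_i - m_i, d_{i+1} = (76 - m_{i+1}^2)/d_i, a_{i+1} = floor((a_0 + m_{i+1})/d_{i+1}):
  m_1 = 1*8 - 0 = 8, d_1 = (76 - 8^2)/1 = 12/1 = 12, a_1 = floor((8 + 8)/12) = 1.
  m_2 = 12*1 - 8 = 4, d_2 = (76 - 4^2)/12 = 60/12 = 5, a_2 = floor((8 + 4)/5) = 2.
  m_3 = 5*2 - 4 = 6, d_3 = (76 - 6^2)/5 = 40/5 = 8, a_3 = floor((8 + 6)/8) = 1.
  m_4 = 8*1 - 6 = 2, d_4 = (76 - 2^2)/8 = 72/8 = 9, a_4 = floor((8 + 2)/9) = 1.
  m_5 = 9*1 - 2 = 7, d_5 = (76 - 7^2)/9 = 27/9 = 3, a_5 = floor((8 + 7)/3) = 5.
  m_6 = 3*5 - 7 = 8, d_6 = (76 - 8^2)/3 = 12/3 = 4, a_6 = floor((8 + 8)/4) = 4.
  m_7 = 4*4 - 8 = 8, d_7 = (76 - 8^2)/4 = 12/4 = 3, a_7 = floor((8 + 8)/3) = 5.
  m_8 = 3*5 - 8 = 7, d_8 = (76 - 7^2)/3 = 27/3 = 9, a_8 = floor((8 + 7)/9) = 1.
  m_9 = 9*1 - 7 = 2, d_9 = (76 - 2^2)/9 = 72/9 = 8, a_9 = floor((8 + 2)/8) = 1.
  m_10 = 8*1 - 2 = 6, d_10 = (76 - 6^2)/8 = 40/8 = 5, a_10 = floor((8 + 6)/5) = 2.
  m_11 = 5*2 - 6 = 4, d_11 = (76 - 4^2)/5 = 60/5 = 12, a_11 = floor((8 + 4)/12) = 1.
  m_12 = 12*1 - 4 = 8, d_12 = (76 - 8^2)/12 = 12/12 = 1, a_12 = floor((8 + 8)/1) = 16.
  m_13 = 1*16 - 8 = 8, d_13 = (76 - 8^2)/1 = 12/1 = 12: (m_13, d_13) = (m_1, d_1) = (8, 12), so from here the quotients repeat a_1, ..., a_12; the period length is 12.
So sqrt(76) = [8; (1, 2, 1, 1, 5, 4, 5, 1, 1, 2, 1, 16)] with period length k = 12.
k is even, so the fundamental solution of x^2 - 76y^2 = 1 is (p_{k-1}, q_{k-1}) = (p_11, q_11); compute convergents through index 11.
Convergents (p_i = a_i*p_{i-1} + p_{i-2}, q_i = a_i*q_{i-1} + q_{i-2} with p_{-2}=0, p_{-1}=1, q_{-2}=1, q_{-1}=0):
  i=0: a_0=8, p_0 = 8*1 + 0 = 8, q_0 = 8*0 + 1 = 1.
  i=1: a_1=1, p_1 = 1*8 + 1 = 9, q_1 = 1*1 + 0 = 1.
  i=2: a_2=2, p_2 = 2*9 + 8 = 26, q_2 = 2*1 + 1 = 3.
  i=3: a_3=1, p_3 = 1*26 + 9 = 35, q_3 = 1*3 + 1 = 4.
  i=4: a_4=1, p_4 = 1*35 + 26 = 61, q_4 = 1*4 + 3 = 7.
  i=5: a_5=5, p_5 = 5*61 + 35 = 340, q_5 = 5*7 + 4 = 39.
  i=6: a_6=4, p_6 = 4*340 + 61 = 1421, q_6 = 4*39 + 7 = 163.
  i=7: a_7=5, p_7 = 5*1421 + 340 = 7445, q_7 = 5*163 + 39 = 854.
  i=8: a_8=1, p_8 = 1*7445 + 1421 = 8866, q_8 = 1*854 + 163 = 1017.
  i=9: a_9=1, p_9 = 1*8866 + 7445 = 16311, q_9 = 1*1017 + 854 = 1871.
  i=10: a_10=2, p_10 = 2*16311 + 8866 = 41488, q_10 = 2*1871 + 1017 = 4759.
  i=11: a_11=1, p_11 = 1*41488 + 16311 = 57799, q_11 = 1*4759 + 1871 = 6630.
Check: 57799^2 - 76*6630^2 = 3340724401 - 3340724400 = 1, so (x, y) = (57799, 6630) solves the equation, and by the theorem it is the least positive solution.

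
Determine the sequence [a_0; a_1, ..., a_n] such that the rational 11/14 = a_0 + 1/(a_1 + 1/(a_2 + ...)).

Run the Euclidean algorithm on 11 and 14; the successive quotients are the partial quotients a_0, a_1, ... (each step inverts the fractional part left over by the previous one):
  11 = 0*14 + 11, so a_0 = 0.
  14 = 1*11 + 3, so a_1 = 1.
  11 = 3*3 + 2, so a_2 = 3.
  3 = 1*2 + 1, so a_3 = 1.
  2 = 2*1 + 0, so a_4 = 2.
The remainder reaches 0 after 5 divisions, so the expansion has 5 partial quotients, read off in order.

[0; 1, 3, 1, 2]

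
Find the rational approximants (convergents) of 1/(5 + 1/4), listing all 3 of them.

Using the convergent recurrence p_i = a_i*p_{i-1} + p_{i-2}, q_i = a_i*q_{i-1} + q_{i-2} with p_{-2}=0, p_{-1}=1, q_{-2}=1, q_{-1}=0:
  i=0: a_0=0, p_0 = 0*1 + 0 = 0, q_0 = 0*0 + 1 = 1.
  i=1: a_1=5, p_1 = 5*0 + 1 = 1, q_1 = 5*1 + 0 = 5.
  i=2: a_2=4, p_2 = 4*1 + 0 = 4, q_2 = 4*5 + 1 = 21.

0/1, 1/5, 4/21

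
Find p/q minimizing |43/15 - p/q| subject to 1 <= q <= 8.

23/8

Expand x = 43/15 as a continued fraction with the Euclidean algorithm:
  43 = 2*15 + 13, so a_0 = 2.
  15 = 1*13 + 2, so a_1 = 1.
  13 = 6*2 + 1, so a_2 = 6.
  2 = 2*1 + 0, so a_3 = 2.
so x = [2; 1, 6, 2].
Convergents (p_i = a_i*p_{i-1} + p_{i-2}, q_i = a_i*q_{i-1} + q_{i-2} with p_{-2}=0, p_{-1}=1, q_{-2}=1, q_{-1}=0), until the denominator exceeds 8:
  i=0: a_0=2, p_0 = 2*1 + 0 = 2, q_0 = 2*0 + 1 = 1.
  i=1: a_1=1, p_1 = 1*2 + 1 = 3, q_1 = 1*1 + 0 = 1.
  i=2: a_2=6, p_2 = 6*3 + 2 = 20, q_2 = 6*1 + 1 = 7.
  i=3: a_3=2, p_3 = 2*20 + 3 = 43, q_3 = 2*7 + 1 = 15.
q_3 = 15 > 8, so the last convergent with denominator <= 8 is p_2/q_2 = 20/7.
The closest fraction with denominator <= 8 is either p_2/q_2 or the intermediate fraction (k*p_2 + p_1)/(k*q_2 + q_1) with the largest k >= 1 whose denominator stays <= 8; these approach x as k grows, and every other convergent or intermediate fraction in range is farther away.
Largest k: floor((8 - q_1)/q_2) = floor((8 - 1)/7) = 1.
That gives (1*20 + 3)/(1*7 + 1) = 23/8.
Compare the errors: |x - 20/7| = |43*7 - 20*15|/(15*7) = 1/105, and |x - 23/8| = |43*8 - 23*15|/(15*8) = 1/120.
Cross-multiplying, 1*105 = 105 < 120 = 1*120, so 1/120 is smaller: the intermediate fraction 23/8 is closer to x than 20/7.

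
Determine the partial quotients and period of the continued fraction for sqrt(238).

Write x_i = (sqrt(238) + m_i)/d_i with (m_0, d_0) = (0, 1). a_0 = floor(sqrt(238)) = 15, since 15^2 = 225 <= 238 < 256 = 16^2.
Iterate m_{i+1} = d_i*a_i - m_i, d_{i+1} = (238 - m_{i+1}^2)/d_i, a_{i+1} = floor((a_0 + m_{i+1})/d_{i+1}):
  m_1 = 1*15 - 0 = 15, d_1 = (238 - 15^2)/1 = 13/1 = 13, a_1 = floor((15 + 15)/13) = 2.
  m_2 = 13*2 - 15 = 11, d_2 = (238 - 11^2)/13 = 117/13 = 9, a_2 = floor((15 + 11)/9) = 2.
  m_3 = 9*2 - 11 = 7, d_3 = (238 - 7^2)/9 = 189/9 = 21, a_3 = floor((15 + 7)/21) = 1.
  m_4 = 21*1 - 7 = 14, d_4 = (238 - 14^2)/21 = 42/21 = 2, a_4 = floor((15 + 14)/2) = 14.
  m_5 = 2*14 - 14 = 14, d_5 = (238 - 14^2)/2 = 42/2 = 21, a_5 = floor((15 + 14)/21) = 1.
  m_6 = 21*1 - 14 = 7, d_6 = (238 - 7^2)/21 = 189/21 = 9, a_6 = floor((15 + 7)/9) = 2.
  m_7 = 9*2 - 7 = 11, d_7 = (238 - 11^2)/9 = 117/9 = 13, a_7 = floor((15 + 11)/13) = 2.
  m_8 = 13*2 - 11 = 15, d_8 = (238 - 15^2)/13 = 13/13 = 1, a_8 = floor((15 + 15)/1) = 30.
  m_9 = 1*30 - 15 = 15, d_9 = (238 - 15^2)/1 = 13/1 = 13: (m_9, d_9) = (m_1, d_1) = (15, 13), so from here the quotients repeat a_1, ..., a_8; the period length is 8.
Hence the expansion of sqrt(238) is a_0 = 15 followed by the repeating block 2, 2, 1, 14, 1, 2, 2, 30 (period 8).

[15; (2, 2, 1, 14, 1, 2, 2, 30)]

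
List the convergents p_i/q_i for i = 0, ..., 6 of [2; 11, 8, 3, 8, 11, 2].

2/1, 23/11, 186/89, 581/278, 4834/2313, 53755/25721, 112344/53755

Using the convergent recurrence p_i = a_i*p_{i-1} + p_{i-2}, q_i = a_i*q_{i-1} + q_{i-2} with p_{-2}=0, p_{-1}=1, q_{-2}=1, q_{-1}=0:
  i=0: a_0=2, p_0 = 2*1 + 0 = 2, q_0 = 2*0 + 1 = 1.
  i=1: a_1=11, p_1 = 11*2 + 1 = 23, q_1 = 11*1 + 0 = 11.
  i=2: a_2=8, p_2 = 8*23 + 2 = 186, q_2 = 8*11 + 1 = 89.
  i=3: a_3=3, p_3 = 3*186 + 23 = 581, q_3 = 3*89 + 11 = 278.
  i=4: a_4=8, p_4 = 8*581 + 186 = 4834, q_4 = 8*278 + 89 = 2313.
  i=5: a_5=11, p_5 = 11*4834 + 581 = 53755, q_5 = 11*2313 + 278 = 25721.
  i=6: a_6=2, p_6 = 2*53755 + 4834 = 112344, q_6 = 2*25721 + 2313 = 53755.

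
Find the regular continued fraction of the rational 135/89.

[1; 1, 1, 14, 3]

Run the Euclidean algorithm on 135 and 89; the successive quotients are the partial quotients a_0, a_1, ... (each step inverts the fractional part left over by the previous one):
  135 = 1*89 + 46, so a_0 = 1.
  89 = 1*46 + 43, so a_1 = 1.
  46 = 1*43 + 3, so a_2 = 1.
  43 = 14*3 + 1, so a_3 = 14.
  3 = 3*1 + 0, so a_4 = 3.
The remainder reaches 0 after 5 divisions, so the expansion has 5 partial quotients, read off in order.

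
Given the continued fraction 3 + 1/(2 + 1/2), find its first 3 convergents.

3/1, 7/2, 17/5

Using the convergent recurrence p_i = a_i*p_{i-1} + p_{i-2}, q_i = a_i*q_{i-1} + q_{i-2} with p_{-2}=0, p_{-1}=1, q_{-2}=1, q_{-1}=0:
  i=0: a_0=3, p_0 = 3*1 + 0 = 3, q_0 = 3*0 + 1 = 1.
  i=1: a_1=2, p_1 = 2*3 + 1 = 7, q_1 = 2*1 + 0 = 2.
  i=2: a_2=2, p_2 = 2*7 + 3 = 17, q_2 = 2*2 + 1 = 5.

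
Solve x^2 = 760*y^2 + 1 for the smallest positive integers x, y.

(x, y) = (52021, 1887)

First expand sqrt(760) as a continued fraction. With x_i = (sqrt(760) + m_i)/d_i and (m_0, d_0) = (0, 1): a_0 = floor(sqrt(760)) = 27, since 27^2 = 729 <= 760 < 784 = 28^2.
Iterate m_{i+1} = d_i*a_i - m_i, d_{i+1} = (760 - m_{i+1}^2)/d_i, a_{i+1} = floor((a_0 + m_{i+1})/d_{i+1}):
  m_1 = 1*27 - 0 = 27, d_1 = (760 - 27^2)/1 = 31/1 = 31, a_1 = floor((27 + 27)/31) = 1.
  m_2 = 31*1 - 27 = 4, d_2 = (760 - 4^2)/31 = 744/31 = 24, a_2 = floor((27 + 4)/24) = 1.
  m_3 = 24*1 - 4 = 20, d_3 = (760 - 20^2)/24 = 360/24 = 15, a_3 = floor((27 + 20)/15) = 3.
  m_4 = 15*3 - 20 = 25, d_4 = (760 - 25^2)/15 = 135/15 = 9, a_4 = floor((27 + 25)/9) = 5.
  m_5 = 9*5 - 25 = 20, d_5 = (760 - 20^2)/9 = 360/9 = 40, a_5 = floor((27 + 20)/40) = 1.
  m_6 = 40*1 - 20 = 20, d_6 = (760 - 20^2)/40 = 360/40 = 9, a_6 = floor((27 + 20)/9) = 5.
  m_7 = 9*5 - 20 = 25, d_7 = (760 - 25^2)/9 = 135/9 = 15, a_7 = floor((27 + 25)/15) = 3.
  m_8 = 15*3 - 25 = 20, d_8 = (760 - 20^2)/15 = 360/15 = 24, a_8 = floor((27 + 20)/24) = 1.
  m_9 = 24*1 - 20 = 4, d_9 = (760 - 4^2)/24 = 744/24 = 31, a_9 = floor((27 + 4)/31) = 1.
  m_10 = 31*1 - 4 = 27, d_10 = (760 - 27^2)/31 = 31/31 = 1, a_10 = floor((27 + 27)/1) = 54.
  m_11 = 1*54 - 27 = 27, d_11 = (760 - 27^2)/1 = 31/1 = 31: (m_11, d_11) = (m_1, d_1) = (27, 31), so from here the quotients repeat a_1, ..., a_10; the period length is 10.
So sqrt(760) = [27; (1, 1, 3, 5, 1, 5, 3, 1, 1, 54)] with period length k = 10.
k is even, so the fundamental solution of x^2 - 760y^2 = 1 is (p_{k-1}, q_{k-1}) = (p_9, q_9); compute convergents through index 9.
Convergents (p_i = a_i*p_{i-1} + p_{i-2}, q_i = a_i*q_{i-1} + q_{i-2} with p_{-2}=0, p_{-1}=1, q_{-2}=1, q_{-1}=0):
  i=0: a_0=27, p_0 = 27*1 + 0 = 27, q_0 = 27*0 + 1 = 1.
  i=1: a_1=1, p_1 = 1*27 + 1 = 28, q_1 = 1*1 + 0 = 1.
  i=2: a_2=1, p_2 = 1*28 + 27 = 55, q_2 = 1*1 + 1 = 2.
  i=3: a_3=3, p_3 = 3*55 + 28 = 193, q_3 = 3*2 + 1 = 7.
  i=4: a_4=5, p_4 = 5*193 + 55 = 1020, q_4 = 5*7 + 2 = 37.
  i=5: a_5=1, p_5 = 1*1020 + 193 = 1213, q_5 = 1*37 + 7 = 44.
  i=6: a_6=5, p_6 = 5*1213 + 1020 = 7085, q_6 = 5*44 + 37 = 257.
  i=7: a_7=3, p_7 = 3*7085 + 1213 = 22468, q_7 = 3*257 + 44 = 815.
  i=8: a_8=1, p_8 = 1*22468 + 7085 = 29553, q_8 = 1*815 + 257 = 1072.
  i=9: a_9=1, p_9 = 1*29553 + 22468 = 52021, q_9 = 1*1072 + 815 = 1887.
Check: 52021^2 - 760*1887^2 = 2706184441 - 2706184440 = 1, so (x, y) = (52021, 1887) solves the equation, and by the theorem it is the least positive solution.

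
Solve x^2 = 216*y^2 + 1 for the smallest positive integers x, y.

(x, y) = (485, 33)

First expand sqrt(216) as a continued fraction. With x_i = (sqrt(216) + m_i)/d_i and (m_0, d_0) = (0, 1): a_0 = floor(sqrt(216)) = 14, since 14^2 = 196 <= 216 < 225 = 15^2.
Iterate m_{i+1} = d_i*a_i - m_i, d_{i+1} = (216 - m_{i+1}^2)/d_i, a_{i+1} = floor((a_0 + m_{i+1})/d_{i+1}):
  m_1 = 1*14 - 0 = 14, d_1 = (216 - 14^2)/1 = 20/1 = 20, a_1 = floor((14 + 14)/20) = 1.
  m_2 = 20*1 - 14 = 6, d_2 = (216 - 6^2)/20 = 180/20 = 9, a_2 = floor((14 + 6)/9) = 2.
  m_3 = 9*2 - 6 = 12, d_3 = (216 - 12^2)/9 = 72/9 = 8, a_3 = floor((14 + 12)/8) = 3.
  m_4 = 8*3 - 12 = 12, d_4 = (216 - 12^2)/8 = 72/8 = 9, a_4 = floor((14 + 12)/9) = 2.
  m_5 = 9*2 - 12 = 6, d_5 = (216 - 6^2)/9 = 180/9 = 20, a_5 = floor((14 + 6)/20) = 1.
  m_6 = 20*1 - 6 = 14, d_6 = (216 - 14^2)/20 = 20/20 = 1, a_6 = floor((14 + 14)/1) = 28.
  m_7 = 1*28 - 14 = 14, d_7 = (216 - 14^2)/1 = 20/1 = 20: (m_7, d_7) = (m_1, d_1) = (14, 20), so from here the quotients repeat a_1, ..., a_6; the period length is 6.
So sqrt(216) = [14; (1, 2, 3, 2, 1, 28)] with period length k = 6.
k is even, so the fundamental solution of x^2 - 216y^2 = 1 is (p_{k-1}, q_{k-1}) = (p_5, q_5); compute convergents through index 5.
Convergents (p_i = a_i*p_{i-1} + p_{i-2}, q_i = a_i*q_{i-1} + q_{i-2} with p_{-2}=0, p_{-1}=1, q_{-2}=1, q_{-1}=0):
  i=0: a_0=14, p_0 = 14*1 + 0 = 14, q_0 = 14*0 + 1 = 1.
  i=1: a_1=1, p_1 = 1*14 + 1 = 15, q_1 = 1*1 + 0 = 1.
  i=2: a_2=2, p_2 = 2*15 + 14 = 44, q_2 = 2*1 + 1 = 3.
  i=3: a_3=3, p_3 = 3*44 + 15 = 147, q_3 = 3*3 + 1 = 10.
  i=4: a_4=2, p_4 = 2*147 + 44 = 338, q_4 = 2*10 + 3 = 23.
  i=5: a_5=1, p_5 = 1*338 + 147 = 485, q_5 = 1*23 + 10 = 33.
Check: 485^2 - 216*33^2 = 235225 - 235224 = 1, so (x, y) = (485, 33) solves the equation, and by the theorem it is the least positive solution.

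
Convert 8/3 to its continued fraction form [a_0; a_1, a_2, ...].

[2; 1, 2]

Run the Euclidean algorithm on 8 and 3; the successive quotients are the partial quotients a_0, a_1, ... (each step inverts the fractional part left over by the previous one):
  8 = 2*3 + 2, so a_0 = 2.
  3 = 1*2 + 1, so a_1 = 1.
  2 = 2*1 + 0, so a_2 = 2.
The remainder reaches 0 after 3 divisions, so the expansion has 3 partial quotients, read off in order.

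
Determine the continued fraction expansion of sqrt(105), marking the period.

[10; (4, 20)]

Write x_i = (sqrt(105) + m_i)/d_i with (m_0, d_0) = (0, 1). a_0 = floor(sqrt(105)) = 10, since 10^2 = 100 <= 105 < 121 = 11^2.
Iterate m_{i+1} = d_i*a_i - m_i, d_{i+1} = (105 - m_{i+1}^2)/d_i, a_{i+1} = floor((a_0 + m_{i+1})/d_{i+1}):
  m_1 = 1*10 - 0 = 10, d_1 = (105 - 10^2)/1 = 5/1 = 5, a_1 = floor((10 + 10)/5) = 4.
  m_2 = 5*4 - 10 = 10, d_2 = (105 - 10^2)/5 = 5/5 = 1, a_2 = floor((10 + 10)/1) = 20.
  m_3 = 1*20 - 10 = 10, d_3 = (105 - 10^2)/1 = 5/1 = 5: (m_3, d_3) = (m_1, d_1) = (10, 5), so from here the quotients repeat a_1, a_2; the period length is 2.
Hence the expansion of sqrt(105) is a_0 = 10 followed by the repeating block 4, 20 (period 2).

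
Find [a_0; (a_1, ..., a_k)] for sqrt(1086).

[32; (1, 20, 1, 64)]

Write x_i = (sqrt(1086) + m_i)/d_i with (m_0, d_0) = (0, 1). a_0 = floor(sqrt(1086)) = 32, since 32^2 = 1024 <= 1086 < 1089 = 33^2.
Iterate m_{i+1} = d_i*a_i - m_i, d_{i+1} = (1086 - m_{i+1}^2)/d_i, a_{i+1} = floor((a_0 + m_{i+1})/d_{i+1}):
  m_1 = 1*32 - 0 = 32, d_1 = (1086 - 32^2)/1 = 62/1 = 62, a_1 = floor((32 + 32)/62) = 1.
  m_2 = 62*1 - 32 = 30, d_2 = (1086 - 30^2)/62 = 186/62 = 3, a_2 = floor((32 + 30)/3) = 20.
  m_3 = 3*20 - 30 = 30, d_3 = (1086 - 30^2)/3 = 186/3 = 62, a_3 = floor((32 + 30)/62) = 1.
  m_4 = 62*1 - 30 = 32, d_4 = (1086 - 32^2)/62 = 62/62 = 1, a_4 = floor((32 + 32)/1) = 64.
  m_5 = 1*64 - 32 = 32, d_5 = (1086 - 32^2)/1 = 62/1 = 62: (m_5, d_5) = (m_1, d_1) = (32, 62), so from here the quotients repeat a_1, ..., a_4; the period length is 4.
Hence the expansion of sqrt(1086) is a_0 = 32 followed by the repeating block 1, 20, 1, 64 (period 4).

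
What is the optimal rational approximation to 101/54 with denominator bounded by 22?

28/15

Expand x = 101/54 as a continued fraction with the Euclidean algorithm:
  101 = 1*54 + 47, so a_0 = 1.
  54 = 1*47 + 7, so a_1 = 1.
  47 = 6*7 + 5, so a_2 = 6.
  7 = 1*5 + 2, so a_3 = 1.
  5 = 2*2 + 1, so a_4 = 2.
  2 = 2*1 + 0, so a_5 = 2.
so x = [1; 1, 6, 1, 2, 2].
Convergents (p_i = a_i*p_{i-1} + p_{i-2}, q_i = a_i*q_{i-1} + q_{i-2} with p_{-2}=0, p_{-1}=1, q_{-2}=1, q_{-1}=0), until the denominator exceeds 22:
  i=0: a_0=1, p_0 = 1*1 + 0 = 1, q_0 = 1*0 + 1 = 1.
  i=1: a_1=1, p_1 = 1*1 + 1 = 2, q_1 = 1*1 + 0 = 1.
  i=2: a_2=6, p_2 = 6*2 + 1 = 13, q_2 = 6*1 + 1 = 7.
  i=3: a_3=1, p_3 = 1*13 + 2 = 15, q_3 = 1*7 + 1 = 8.
  i=4: a_4=2, p_4 = 2*15 + 13 = 43, q_4 = 2*8 + 7 = 23.
q_4 = 23 > 22, so the last convergent with denominator <= 22 is p_3/q_3 = 15/8.
The closest fraction with denominator <= 22 is either p_3/q_3 or the intermediate fraction (k*p_3 + p_2)/(k*q_3 + q_2) with the largest k >= 1 whose denominator stays <= 22; these approach x as k grows, and every other convergent or intermediate fraction in range is farther away.
Largest k: floor((22 - q_2)/q_3) = floor((22 - 7)/8) = 1.
That gives (1*15 + 13)/(1*8 + 7) = 28/15.
Compare the errors: |x - 15/8| = |101*8 - 15*54|/(54*8) = 2/432, and |x - 28/15| = |101*15 - 28*54|/(54*15) = 3/810.
Cross-multiplying, 3*432 = 1296 < 1620 = 2*810, so 3/810 is smaller: the intermediate fraction 28/15 is closer to x than 15/8.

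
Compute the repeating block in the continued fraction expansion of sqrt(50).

Write x_i = (sqrt(50) + m_i)/d_i with (m_0, d_0) = (0, 1). a_0 = floor(sqrt(50)) = 7, since 7^2 = 49 <= 50 < 64 = 8^2.
Iterate m_{i+1} = d_i*a_i - m_i, d_{i+1} = (50 - m_{i+1}^2)/d_i, a_{i+1} = floor((a_0 + m_{i+1})/d_{i+1}):
  m_1 = 1*7 - 0 = 7, d_1 = (50 - 7^2)/1 = 1/1 = 1, a_1 = floor((7 + 7)/1) = 14.
  m_2 = 1*14 - 7 = 7, d_2 = (50 - 7^2)/1 = 1/1 = 1: (m_2, d_2) = (m_1, d_1) = (7, 1), so from here the quotient a_1 repeats; the period length is 1.
Hence the expansion of sqrt(50) is a_0 = 7 followed by the repeating block 14 (period 1).

[7; (14)]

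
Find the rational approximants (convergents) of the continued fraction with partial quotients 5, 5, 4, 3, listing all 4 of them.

Using the convergent recurrence p_i = a_i*p_{i-1} + p_{i-2}, q_i = a_i*q_{i-1} + q_{i-2} with p_{-2}=0, p_{-1}=1, q_{-2}=1, q_{-1}=0:
  i=0: a_0=5, p_0 = 5*1 + 0 = 5, q_0 = 5*0 + 1 = 1.
  i=1: a_1=5, p_1 = 5*5 + 1 = 26, q_1 = 5*1 + 0 = 5.
  i=2: a_2=4, p_2 = 4*26 + 5 = 109, q_2 = 4*5 + 1 = 21.
  i=3: a_3=3, p_3 = 3*109 + 26 = 353, q_3 = 3*21 + 5 = 68.

5/1, 26/5, 109/21, 353/68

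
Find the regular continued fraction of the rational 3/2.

Run the Euclidean algorithm on 3 and 2; the successive quotients are the partial quotients a_0, a_1, ... (each step inverts the fractional part left over by the previous one):
  3 = 1*2 + 1, so a_0 = 1.
  2 = 2*1 + 0, so a_1 = 2.
The remainder reaches 0 after 2 divisions, so the expansion has 2 partial quotients, read off in order.

[1; 2]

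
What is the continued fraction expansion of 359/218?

[1; 1, 1, 1, 4, 1, 12]

Run the Euclidean algorithm on 359 and 218; the successive quotients are the partial quotients a_0, a_1, ... (each step inverts the fractional part left over by the previous one):
  359 = 1*218 + 141, so a_0 = 1.
  218 = 1*141 + 77, so a_1 = 1.
  141 = 1*77 + 64, so a_2 = 1.
  77 = 1*64 + 13, so a_3 = 1.
  64 = 4*13 + 12, so a_4 = 4.
  13 = 1*12 + 1, so a_5 = 1.
  12 = 12*1 + 0, so a_6 = 12.
The remainder reaches 0 after 7 divisions, so the expansion has 7 partial quotients, read off in order.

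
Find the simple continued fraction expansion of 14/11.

[1; 3, 1, 2]

Run the Euclidean algorithm on 14 and 11; the successive quotients are the partial quotients a_0, a_1, ... (each step inverts the fractional part left over by the previous one):
  14 = 1*11 + 3, so a_0 = 1.
  11 = 3*3 + 2, so a_1 = 3.
  3 = 1*2 + 1, so a_2 = 1.
  2 = 2*1 + 0, so a_3 = 2.
The remainder reaches 0 after 4 divisions, so the expansion has 4 partial quotients, read off in order.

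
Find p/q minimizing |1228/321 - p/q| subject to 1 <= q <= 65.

241/63

Expand x = 1228/321 as a continued fraction with the Euclidean algorithm:
  1228 = 3*321 + 265, so a_0 = 3.
  321 = 1*265 + 56, so a_1 = 1.
  265 = 4*56 + 41, so a_2 = 4.
  56 = 1*41 + 15, so a_3 = 1.
  41 = 2*15 + 11, so a_4 = 2.
  15 = 1*11 + 4, so a_5 = 1.
  11 = 2*4 + 3, so a_6 = 2.
  4 = 1*3 + 1, so a_7 = 1.
  3 = 3*1 + 0, so a_8 = 3.
so x = [3; 1, 4, 1, 2, 1, 2, 1, 3].
Convergents (p_i = a_i*p_{i-1} + p_{i-2}, q_i = a_i*q_{i-1} + q_{i-2} with p_{-2}=0, p_{-1}=1, q_{-2}=1, q_{-1}=0), until the denominator exceeds 65:
  i=0: a_0=3, p_0 = 3*1 + 0 = 3, q_0 = 3*0 + 1 = 1.
  i=1: a_1=1, p_1 = 1*3 + 1 = 4, q_1 = 1*1 + 0 = 1.
  i=2: a_2=4, p_2 = 4*4 + 3 = 19, q_2 = 4*1 + 1 = 5.
  i=3: a_3=1, p_3 = 1*19 + 4 = 23, q_3 = 1*5 + 1 = 6.
  i=4: a_4=2, p_4 = 2*23 + 19 = 65, q_4 = 2*6 + 5 = 17.
  i=5: a_5=1, p_5 = 1*65 + 23 = 88, q_5 = 1*17 + 6 = 23.
  i=6: a_6=2, p_6 = 2*88 + 65 = 241, q_6 = 2*23 + 17 = 63.
  i=7: a_7=1, p_7 = 1*241 + 88 = 329, q_7 = 1*63 + 23 = 86.
q_7 = 86 > 65, so the last convergent with denominator <= 65 is p_6/q_6 = 241/63.
The closest fraction with denominator <= 65 is either p_6/q_6 or the intermediate fraction (k*p_6 + p_5)/(k*q_6 + q_5) with the largest k >= 1 whose denominator stays <= 65; these approach x as k grows, and every other convergent or intermediate fraction in range is farther away.
Largest k: floor((65 - q_5)/q_6) = floor((65 - 23)/63) = 0.
Since k = 0, no intermediate fraction beyond p_6/q_6 has denominator <= 65, so the convergent 241/63 is the closest (its error is |1228*63 - 241*321|/(321*63) = 3/20223).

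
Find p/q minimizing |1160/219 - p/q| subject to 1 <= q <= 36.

143/27

Expand x = 1160/219 as a continued fraction with the Euclidean algorithm:
  1160 = 5*219 + 65, so a_0 = 5.
  219 = 3*65 + 24, so a_1 = 3.
  65 = 2*24 + 17, so a_2 = 2.
  24 = 1*17 + 7, so a_3 = 1.
  17 = 2*7 + 3, so a_4 = 2.
  7 = 2*3 + 1, so a_5 = 2.
  3 = 3*1 + 0, so a_6 = 3.
so x = [5; 3, 2, 1, 2, 2, 3].
Convergents (p_i = a_i*p_{i-1} + p_{i-2}, q_i = a_i*q_{i-1} + q_{i-2} with p_{-2}=0, p_{-1}=1, q_{-2}=1, q_{-1}=0), until the denominator exceeds 36:
  i=0: a_0=5, p_0 = 5*1 + 0 = 5, q_0 = 5*0 + 1 = 1.
  i=1: a_1=3, p_1 = 3*5 + 1 = 16, q_1 = 3*1 + 0 = 3.
  i=2: a_2=2, p_2 = 2*16 + 5 = 37, q_2 = 2*3 + 1 = 7.
  i=3: a_3=1, p_3 = 1*37 + 16 = 53, q_3 = 1*7 + 3 = 10.
  i=4: a_4=2, p_4 = 2*53 + 37 = 143, q_4 = 2*10 + 7 = 27.
  i=5: a_5=2, p_5 = 2*143 + 53 = 339, q_5 = 2*27 + 10 = 64.
q_5 = 64 > 36, so the last convergent with denominator <= 36 is p_4/q_4 = 143/27.
The closest fraction with denominator <= 36 is either p_4/q_4 or the intermediate fraction (k*p_4 + p_3)/(k*q_4 + q_3) with the largest k >= 1 whose denominator stays <= 36; these approach x as k grows, and every other convergent or intermediate fraction in range is farther away.
Largest k: floor((36 - q_3)/q_4) = floor((36 - 10)/27) = 0.
Since k = 0, no intermediate fraction beyond p_4/q_4 has denominator <= 36, so the convergent 143/27 is the closest (its error is |1160*27 - 143*219|/(219*27) = 3/5913).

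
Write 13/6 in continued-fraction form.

Run the Euclidean algorithm on 13 and 6; the successive quotients are the partial quotients a_0, a_1, ... (each step inverts the fractional part left over by the previous one):
  13 = 2*6 + 1, so a_0 = 2.
  6 = 6*1 + 0, so a_1 = 6.
The remainder reaches 0 after 2 divisions, so the expansion has 2 partial quotients, read off in order.

[2; 6]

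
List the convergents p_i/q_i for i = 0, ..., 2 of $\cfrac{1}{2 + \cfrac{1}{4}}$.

0/1, 1/2, 4/9

Using the convergent recurrence p_i = a_i*p_{i-1} + p_{i-2}, q_i = a_i*q_{i-1} + q_{i-2} with p_{-2}=0, p_{-1}=1, q_{-2}=1, q_{-1}=0:
  i=0: a_0=0, p_0 = 0*1 + 0 = 0, q_0 = 0*0 + 1 = 1.
  i=1: a_1=2, p_1 = 2*0 + 1 = 1, q_1 = 2*1 + 0 = 2.
  i=2: a_2=4, p_2 = 4*1 + 0 = 4, q_2 = 4*2 + 1 = 9.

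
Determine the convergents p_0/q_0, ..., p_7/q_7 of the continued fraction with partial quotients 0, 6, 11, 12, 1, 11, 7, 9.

Using the convergent recurrence p_i = a_i*p_{i-1} + p_{i-2}, q_i = a_i*q_{i-1} + q_{i-2} with p_{-2}=0, p_{-1}=1, q_{-2}=1, q_{-1}=0:
  i=0: a_0=0, p_0 = 0*1 + 0 = 0, q_0 = 0*0 + 1 = 1.
  i=1: a_1=6, p_1 = 6*0 + 1 = 1, q_1 = 6*1 + 0 = 6.
  i=2: a_2=11, p_2 = 11*1 + 0 = 11, q_2 = 11*6 + 1 = 67.
  i=3: a_3=12, p_3 = 12*11 + 1 = 133, q_3 = 12*67 + 6 = 810.
  i=4: a_4=1, p_4 = 1*133 + 11 = 144, q_4 = 1*810 + 67 = 877.
  i=5: a_5=11, p_5 = 11*144 + 133 = 1717, q_5 = 11*877 + 810 = 10457.
  i=6: a_6=7, p_6 = 7*1717 + 144 = 12163, q_6 = 7*10457 + 877 = 74076.
  i=7: a_7=9, p_7 = 9*12163 + 1717 = 111184, q_7 = 9*74076 + 10457 = 677141.

0/1, 1/6, 11/67, 133/810, 144/877, 1717/10457, 12163/74076, 111184/677141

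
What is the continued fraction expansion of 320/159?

[2; 79, 2]

Run the Euclidean algorithm on 320 and 159; the successive quotients are the partial quotients a_0, a_1, ... (each step inverts the fractional part left over by the previous one):
  320 = 2*159 + 2, so a_0 = 2.
  159 = 79*2 + 1, so a_1 = 79.
  2 = 2*1 + 0, so a_2 = 2.
The remainder reaches 0 after 3 divisions, so the expansion has 3 partial quotients, read off in order.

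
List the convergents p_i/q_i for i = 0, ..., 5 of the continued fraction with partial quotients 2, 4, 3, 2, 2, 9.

Using the convergent recurrence p_i = a_i*p_{i-1} + p_{i-2}, q_i = a_i*q_{i-1} + q_{i-2} with p_{-2}=0, p_{-1}=1, q_{-2}=1, q_{-1}=0:
  i=0: a_0=2, p_0 = 2*1 + 0 = 2, q_0 = 2*0 + 1 = 1.
  i=1: a_1=4, p_1 = 4*2 + 1 = 9, q_1 = 4*1 + 0 = 4.
  i=2: a_2=3, p_2 = 3*9 + 2 = 29, q_2 = 3*4 + 1 = 13.
  i=3: a_3=2, p_3 = 2*29 + 9 = 67, q_3 = 2*13 + 4 = 30.
  i=4: a_4=2, p_4 = 2*67 + 29 = 163, q_4 = 2*30 + 13 = 73.
  i=5: a_5=9, p_5 = 9*163 + 67 = 1534, q_5 = 9*73 + 30 = 687.

2/1, 9/4, 29/13, 67/30, 163/73, 1534/687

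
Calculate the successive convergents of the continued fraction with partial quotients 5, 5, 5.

Using the convergent recurrence p_i = a_i*p_{i-1} + p_{i-2}, q_i = a_i*q_{i-1} + q_{i-2} with p_{-2}=0, p_{-1}=1, q_{-2}=1, q_{-1}=0:
  i=0: a_0=5, p_0 = 5*1 + 0 = 5, q_0 = 5*0 + 1 = 1.
  i=1: a_1=5, p_1 = 5*5 + 1 = 26, q_1 = 5*1 + 0 = 5.
  i=2: a_2=5, p_2 = 5*26 + 5 = 135, q_2 = 5*5 + 1 = 26.

5/1, 26/5, 135/26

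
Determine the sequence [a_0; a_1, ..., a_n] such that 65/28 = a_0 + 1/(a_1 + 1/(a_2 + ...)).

[2; 3, 9]

Run the Euclidean algorithm on 65 and 28; the successive quotients are the partial quotients a_0, a_1, ... (each step inverts the fractional part left over by the previous one):
  65 = 2*28 + 9, so a_0 = 2.
  28 = 3*9 + 1, so a_1 = 3.
  9 = 9*1 + 0, so a_2 = 9.
The remainder reaches 0 after 3 divisions, so the expansion has 3 partial quotients, read off in order.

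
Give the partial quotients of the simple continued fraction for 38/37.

[1; 37]

Run the Euclidean algorithm on 38 and 37; the successive quotients are the partial quotients a_0, a_1, ... (each step inverts the fractional part left over by the previous one):
  38 = 1*37 + 1, so a_0 = 1.
  37 = 37*1 + 0, so a_1 = 37.
The remainder reaches 0 after 2 divisions, so the expansion has 2 partial quotients, read off in order.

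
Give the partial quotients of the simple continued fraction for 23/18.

[1; 3, 1, 1, 2]

Run the Euclidean algorithm on 23 and 18; the successive quotients are the partial quotients a_0, a_1, ... (each step inverts the fractional part left over by the previous one):
  23 = 1*18 + 5, so a_0 = 1.
  18 = 3*5 + 3, so a_1 = 3.
  5 = 1*3 + 2, so a_2 = 1.
  3 = 1*2 + 1, so a_3 = 1.
  2 = 2*1 + 0, so a_4 = 2.
The remainder reaches 0 after 5 divisions, so the expansion has 5 partial quotients, read off in order.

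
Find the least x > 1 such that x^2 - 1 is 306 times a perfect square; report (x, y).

First expand sqrt(306) as a continued fraction. With x_i = (sqrt(306) + m_i)/d_i and (m_0, d_0) = (0, 1): a_0 = floor(sqrt(306)) = 17, since 17^2 = 289 <= 306 < 324 = 18^2.
Iterate m_{i+1} = d_i*a_i - m_i, d_{i+1} = (306 - m_{i+1}^2)/d_i, a_{i+1} = floor((a_0 + m_{i+1})/d_{i+1}):
  m_1 = 1*17 - 0 = 17, d_1 = (306 - 17^2)/1 = 17/1 = 17, a_1 = floor((17 + 17)/17) = 2.
  m_2 = 17*2 - 17 = 17, d_2 = (306 - 17^2)/17 = 17/17 = 1, a_2 = floor((17 + 17)/1) = 34.
  m_3 = 1*34 - 17 = 17, d_3 = (306 - 17^2)/1 = 17/1 = 17: (m_3, d_3) = (m_1, d_1) = (17, 17), so from here the quotients repeat a_1, a_2; the period length is 2.
So sqrt(306) = [17; (2, 34)] with period length k = 2.
k is even, so the fundamental solution of x^2 - 306y^2 = 1 is (p_{k-1}, q_{k-1}) = (p_1, q_1); compute convergents through index 1.
Convergents (p_i = a_i*p_{i-1} + p_{i-2}, q_i = a_i*q_{i-1} + q_{i-2} with p_{-2}=0, p_{-1}=1, q_{-2}=1, q_{-1}=0):
  i=0: a_0=17, p_0 = 17*1 + 0 = 17, q_0 = 17*0 + 1 = 1.
  i=1: a_1=2, p_1 = 2*17 + 1 = 35, q_1 = 2*1 + 0 = 2.
Check: 35^2 - 306*2^2 = 1225 - 1224 = 1, so (x, y) = (35, 2) solves the equation, and by the theorem it is the least positive solution.

(x, y) = (35, 2)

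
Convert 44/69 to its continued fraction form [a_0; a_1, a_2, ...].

[0; 1, 1, 1, 3, 6]

Run the Euclidean algorithm on 44 and 69; the successive quotients are the partial quotients a_0, a_1, ... (each step inverts the fractional part left over by the previous one):
  44 = 0*69 + 44, so a_0 = 0.
  69 = 1*44 + 25, so a_1 = 1.
  44 = 1*25 + 19, so a_2 = 1.
  25 = 1*19 + 6, so a_3 = 1.
  19 = 3*6 + 1, so a_4 = 3.
  6 = 6*1 + 0, so a_5 = 6.
The remainder reaches 0 after 6 divisions, so the expansion has 6 partial quotients, read off in order.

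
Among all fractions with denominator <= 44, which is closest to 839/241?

Expand x = 839/241 as a continued fraction with the Euclidean algorithm:
  839 = 3*241 + 116, so a_0 = 3.
  241 = 2*116 + 9, so a_1 = 2.
  116 = 12*9 + 8, so a_2 = 12.
  9 = 1*8 + 1, so a_3 = 1.
  8 = 8*1 + 0, so a_4 = 8.
so x = [3; 2, 12, 1, 8].
Convergents (p_i = a_i*p_{i-1} + p_{i-2}, q_i = a_i*q_{i-1} + q_{i-2} with p_{-2}=0, p_{-1}=1, q_{-2}=1, q_{-1}=0), until the denominator exceeds 44:
  i=0: a_0=3, p_0 = 3*1 + 0 = 3, q_0 = 3*0 + 1 = 1.
  i=1: a_1=2, p_1 = 2*3 + 1 = 7, q_1 = 2*1 + 0 = 2.
  i=2: a_2=12, p_2 = 12*7 + 3 = 87, q_2 = 12*2 + 1 = 25.
  i=3: a_3=1, p_3 = 1*87 + 7 = 94, q_3 = 1*25 + 2 = 27.
  i=4: a_4=8, p_4 = 8*94 + 87 = 839, q_4 = 8*27 + 25 = 241.
q_4 = 241 > 44, so the last convergent with denominator <= 44 is p_3/q_3 = 94/27.
The closest fraction with denominator <= 44 is either p_3/q_3 or the intermediate fraction (k*p_3 + p_2)/(k*q_3 + q_2) with the largest k >= 1 whose denominator stays <= 44; these approach x as k grows, and every other convergent or intermediate fraction in range is farther away.
Largest k: floor((44 - q_2)/q_3) = floor((44 - 25)/27) = 0.
Since k = 0, no intermediate fraction beyond p_3/q_3 has denominator <= 44, so the convergent 94/27 is the closest (its error is |839*27 - 94*241|/(241*27) = 1/6507).

94/27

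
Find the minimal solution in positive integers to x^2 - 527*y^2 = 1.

(x, y) = (528, 23)

First expand sqrt(527) as a continued fraction. With x_i = (sqrt(527) + m_i)/d_i and (m_0, d_0) = (0, 1): a_0 = floor(sqrt(527)) = 22, since 22^2 = 484 <= 527 < 529 = 23^2.
Iterate m_{i+1} = d_i*a_i - m_i, d_{i+1} = (527 - m_{i+1}^2)/d_i, a_{i+1} = floor((a_0 + m_{i+1})/d_{i+1}):
  m_1 = 1*22 - 0 = 22, d_1 = (527 - 22^2)/1 = 43/1 = 43, a_1 = floor((22 + 22)/43) = 1.
  m_2 = 43*1 - 22 = 21, d_2 = (527 - 21^2)/43 = 86/43 = 2, a_2 = floor((22 + 21)/2) = 21.
  m_3 = 2*21 - 21 = 21, d_3 = (527 - 21^2)/2 = 86/2 = 43, a_3 = floor((22 + 21)/43) = 1.
  m_4 = 43*1 - 21 = 22, d_4 = (527 - 22^2)/43 = 43/43 = 1, a_4 = floor((22 + 22)/1) = 44.
  m_5 = 1*44 - 22 = 22, d_5 = (527 - 22^2)/1 = 43/1 = 43: (m_5, d_5) = (m_1, d_1) = (22, 43), so from here the quotients repeat a_1, ..., a_4; the period length is 4.
So sqrt(527) = [22; (1, 21, 1, 44)] with period length k = 4.
k is even, so the fundamental solution of x^2 - 527y^2 = 1 is (p_{k-1}, q_{k-1}) = (p_3, q_3); compute convergents through index 3.
Convergents (p_i = a_i*p_{i-1} + p_{i-2}, q_i = a_i*q_{i-1} + q_{i-2} with p_{-2}=0, p_{-1}=1, q_{-2}=1, q_{-1}=0):
  i=0: a_0=22, p_0 = 22*1 + 0 = 22, q_0 = 22*0 + 1 = 1.
  i=1: a_1=1, p_1 = 1*22 + 1 = 23, q_1 = 1*1 + 0 = 1.
  i=2: a_2=21, p_2 = 21*23 + 22 = 505, q_2 = 21*1 + 1 = 22.
  i=3: a_3=1, p_3 = 1*505 + 23 = 528, q_3 = 1*22 + 1 = 23.
Check: 528^2 - 527*23^2 = 278784 - 278783 = 1, so (x, y) = (528, 23) solves the equation, and by the theorem it is the least positive solution.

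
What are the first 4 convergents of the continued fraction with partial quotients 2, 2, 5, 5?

Using the convergent recurrence p_i = a_i*p_{i-1} + p_{i-2}, q_i = a_i*q_{i-1} + q_{i-2} with p_{-2}=0, p_{-1}=1, q_{-2}=1, q_{-1}=0:
  i=0: a_0=2, p_0 = 2*1 + 0 = 2, q_0 = 2*0 + 1 = 1.
  i=1: a_1=2, p_1 = 2*2 + 1 = 5, q_1 = 2*1 + 0 = 2.
  i=2: a_2=5, p_2 = 5*5 + 2 = 27, q_2 = 5*2 + 1 = 11.
  i=3: a_3=5, p_3 = 5*27 + 5 = 140, q_3 = 5*11 + 2 = 57.

2/1, 5/2, 27/11, 140/57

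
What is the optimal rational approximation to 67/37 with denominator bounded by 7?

9/5

Expand x = 67/37 as a continued fraction with the Euclidean algorithm:
  67 = 1*37 + 30, so a_0 = 1.
  37 = 1*30 + 7, so a_1 = 1.
  30 = 4*7 + 2, so a_2 = 4.
  7 = 3*2 + 1, so a_3 = 3.
  2 = 2*1 + 0, so a_4 = 2.
so x = [1; 1, 4, 3, 2].
Convergents (p_i = a_i*p_{i-1} + p_{i-2}, q_i = a_i*q_{i-1} + q_{i-2} with p_{-2}=0, p_{-1}=1, q_{-2}=1, q_{-1}=0), until the denominator exceeds 7:
  i=0: a_0=1, p_0 = 1*1 + 0 = 1, q_0 = 1*0 + 1 = 1.
  i=1: a_1=1, p_1 = 1*1 + 1 = 2, q_1 = 1*1 + 0 = 1.
  i=2: a_2=4, p_2 = 4*2 + 1 = 9, q_2 = 4*1 + 1 = 5.
  i=3: a_3=3, p_3 = 3*9 + 2 = 29, q_3 = 3*5 + 1 = 16.
q_3 = 16 > 7, so the last convergent with denominator <= 7 is p_2/q_2 = 9/5.
The closest fraction with denominator <= 7 is either p_2/q_2 or the intermediate fraction (k*p_2 + p_1)/(k*q_2 + q_1) with the largest k >= 1 whose denominator stays <= 7; these approach x as k grows, and every other convergent or intermediate fraction in range is farther away.
Largest k: floor((7 - q_1)/q_2) = floor((7 - 1)/5) = 1.
That gives (1*9 + 2)/(1*5 + 1) = 11/6.
Compare the errors: |x - 9/5| = |67*5 - 9*37|/(37*5) = 2/185, and |x - 11/6| = |67*6 - 11*37|/(37*6) = 5/222.
Cross-multiplying, 2*222 = 444 < 925 = 5*185, so 2/185 is smaller: the convergent 9/5 is closer to x than 11/6.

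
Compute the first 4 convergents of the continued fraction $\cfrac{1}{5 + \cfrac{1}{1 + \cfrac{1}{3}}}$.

0/1, 1/5, 1/6, 4/23

Using the convergent recurrence p_i = a_i*p_{i-1} + p_{i-2}, q_i = a_i*q_{i-1} + q_{i-2} with p_{-2}=0, p_{-1}=1, q_{-2}=1, q_{-1}=0:
  i=0: a_0=0, p_0 = 0*1 + 0 = 0, q_0 = 0*0 + 1 = 1.
  i=1: a_1=5, p_1 = 5*0 + 1 = 1, q_1 = 5*1 + 0 = 5.
  i=2: a_2=1, p_2 = 1*1 + 0 = 1, q_2 = 1*5 + 1 = 6.
  i=3: a_3=3, p_3 = 3*1 + 1 = 4, q_3 = 3*6 + 5 = 23.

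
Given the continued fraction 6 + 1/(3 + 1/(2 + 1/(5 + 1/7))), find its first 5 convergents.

Using the convergent recurrence p_i = a_i*p_{i-1} + p_{i-2}, q_i = a_i*q_{i-1} + q_{i-2} with p_{-2}=0, p_{-1}=1, q_{-2}=1, q_{-1}=0:
  i=0: a_0=6, p_0 = 6*1 + 0 = 6, q_0 = 6*0 + 1 = 1.
  i=1: a_1=3, p_1 = 3*6 + 1 = 19, q_1 = 3*1 + 0 = 3.
  i=2: a_2=2, p_2 = 2*19 + 6 = 44, q_2 = 2*3 + 1 = 7.
  i=3: a_3=5, p_3 = 5*44 + 19 = 239, q_3 = 5*7 + 3 = 38.
  i=4: a_4=7, p_4 = 7*239 + 44 = 1717, q_4 = 7*38 + 7 = 273.

6/1, 19/3, 44/7, 239/38, 1717/273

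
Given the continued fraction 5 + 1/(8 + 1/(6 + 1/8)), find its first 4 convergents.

Using the convergent recurrence p_i = a_i*p_{i-1} + p_{i-2}, q_i = a_i*q_{i-1} + q_{i-2} with p_{-2}=0, p_{-1}=1, q_{-2}=1, q_{-1}=0:
  i=0: a_0=5, p_0 = 5*1 + 0 = 5, q_0 = 5*0 + 1 = 1.
  i=1: a_1=8, p_1 = 8*5 + 1 = 41, q_1 = 8*1 + 0 = 8.
  i=2: a_2=6, p_2 = 6*41 + 5 = 251, q_2 = 6*8 + 1 = 49.
  i=3: a_3=8, p_3 = 8*251 + 41 = 2049, q_3 = 8*49 + 8 = 400.

5/1, 41/8, 251/49, 2049/400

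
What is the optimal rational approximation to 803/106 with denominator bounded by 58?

Expand x = 803/106 as a continued fraction with the Euclidean algorithm:
  803 = 7*106 + 61, so a_0 = 7.
  106 = 1*61 + 45, so a_1 = 1.
  61 = 1*45 + 16, so a_2 = 1.
  45 = 2*16 + 13, so a_3 = 2.
  16 = 1*13 + 3, so a_4 = 1.
  13 = 4*3 + 1, so a_5 = 4.
  3 = 3*1 + 0, so a_6 = 3.
so x = [7; 1, 1, 2, 1, 4, 3].
Convergents (p_i = a_i*p_{i-1} + p_{i-2}, q_i = a_i*q_{i-1} + q_{i-2} with p_{-2}=0, p_{-1}=1, q_{-2}=1, q_{-1}=0), until the denominator exceeds 58:
  i=0: a_0=7, p_0 = 7*1 + 0 = 7, q_0 = 7*0 + 1 = 1.
  i=1: a_1=1, p_1 = 1*7 + 1 = 8, q_1 = 1*1 + 0 = 1.
  i=2: a_2=1, p_2 = 1*8 + 7 = 15, q_2 = 1*1 + 1 = 2.
  i=3: a_3=2, p_3 = 2*15 + 8 = 38, q_3 = 2*2 + 1 = 5.
  i=4: a_4=1, p_4 = 1*38 + 15 = 53, q_4 = 1*5 + 2 = 7.
  i=5: a_5=4, p_5 = 4*53 + 38 = 250, q_5 = 4*7 + 5 = 33.
  i=6: a_6=3, p_6 = 3*250 + 53 = 803, q_6 = 3*33 + 7 = 106.
q_6 = 106 > 58, so the last convergent with denominator <= 58 is p_5/q_5 = 250/33.
The closest fraction with denominator <= 58 is either p_5/q_5 or the intermediate fraction (k*p_5 + p_4)/(k*q_5 + q_4) with the largest k >= 1 whose denominator stays <= 58; these approach x as k grows, and every other convergent or intermediate fraction in range is farther away.
Largest k: floor((58 - q_4)/q_5) = floor((58 - 7)/33) = 1.
That gives (1*250 + 53)/(1*33 + 7) = 303/40.
Compare the errors: |x - 250/33| = |803*33 - 250*106|/(106*33) = 1/3498, and |x - 303/40| = |803*40 - 303*106|/(106*40) = 2/4240.
Cross-multiplying, 1*4240 = 4240 < 6996 = 2*3498, so 1/3498 is smaller: the convergent 250/33 is closer to x than 303/40.

250/33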